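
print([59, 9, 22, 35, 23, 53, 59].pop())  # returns 59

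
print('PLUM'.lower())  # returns plum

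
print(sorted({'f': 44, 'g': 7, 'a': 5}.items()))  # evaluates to [('a', 5), ('f', 44), ('g', 7)]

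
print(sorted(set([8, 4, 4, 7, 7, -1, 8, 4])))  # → [-1, 4, 7, 8]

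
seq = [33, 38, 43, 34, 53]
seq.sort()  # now [33, 34, 38, 43, 53]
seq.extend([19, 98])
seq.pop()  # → 98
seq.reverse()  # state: [19, 53, 43, 38, 34, 33]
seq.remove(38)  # [19, 53, 43, 34, 33]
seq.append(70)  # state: [19, 53, 43, 34, 33, 70]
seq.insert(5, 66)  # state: [19, 53, 43, 34, 33, 66, 70]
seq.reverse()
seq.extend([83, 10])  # [70, 66, 33, 34, 43, 53, 19, 83, 10]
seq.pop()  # 10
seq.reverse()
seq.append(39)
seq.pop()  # 39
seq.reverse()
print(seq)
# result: [70, 66, 33, 34, 43, 53, 19, 83]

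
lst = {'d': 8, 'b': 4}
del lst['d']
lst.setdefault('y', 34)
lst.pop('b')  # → 4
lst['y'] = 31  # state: {'y': 31}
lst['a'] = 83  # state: {'y': 31, 'a': 83}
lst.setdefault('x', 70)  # 70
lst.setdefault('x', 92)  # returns 70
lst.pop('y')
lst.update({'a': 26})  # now {'a': 26, 'x': 70}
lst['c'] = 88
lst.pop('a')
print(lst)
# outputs {'x': 70, 'c': 88}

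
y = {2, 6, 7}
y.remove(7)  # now {2, 6}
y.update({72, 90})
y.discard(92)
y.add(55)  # {2, 6, 55, 72, 90}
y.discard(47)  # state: {2, 6, 55, 72, 90}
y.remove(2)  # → {6, 55, 72, 90}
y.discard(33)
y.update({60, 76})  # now {6, 55, 60, 72, 76, 90}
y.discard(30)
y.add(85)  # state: {6, 55, 60, 72, 76, 85, 90}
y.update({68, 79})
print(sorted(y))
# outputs [6, 55, 60, 68, 72, 76, 79, 85, 90]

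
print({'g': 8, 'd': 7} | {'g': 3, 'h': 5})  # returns {'g': 3, 'd': 7, 'h': 5}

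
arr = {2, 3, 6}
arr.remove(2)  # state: {3, 6}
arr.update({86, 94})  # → {3, 6, 86, 94}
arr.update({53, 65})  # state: {3, 6, 53, 65, 86, 94}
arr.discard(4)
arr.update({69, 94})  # {3, 6, 53, 65, 69, 86, 94}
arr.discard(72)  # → {3, 6, 53, 65, 69, 86, 94}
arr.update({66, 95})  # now {3, 6, 53, 65, 66, 69, 86, 94, 95}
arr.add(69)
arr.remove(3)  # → {6, 53, 65, 66, 69, 86, 94, 95}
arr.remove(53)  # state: {6, 65, 66, 69, 86, 94, 95}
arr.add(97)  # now {6, 65, 66, 69, 86, 94, 95, 97}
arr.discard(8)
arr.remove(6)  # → {65, 66, 69, 86, 94, 95, 97}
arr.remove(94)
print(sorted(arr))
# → [65, 66, 69, 86, 95, 97]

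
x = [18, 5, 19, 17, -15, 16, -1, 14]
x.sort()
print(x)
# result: [-15, -1, 5, 14, 16, 17, 18, 19]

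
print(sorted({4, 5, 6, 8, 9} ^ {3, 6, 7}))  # [3, 4, 5, 7, 8, 9]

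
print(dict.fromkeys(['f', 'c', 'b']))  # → {'f': None, 'c': None, 'b': None}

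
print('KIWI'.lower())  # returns kiwi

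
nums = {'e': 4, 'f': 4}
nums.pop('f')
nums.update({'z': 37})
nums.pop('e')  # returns 4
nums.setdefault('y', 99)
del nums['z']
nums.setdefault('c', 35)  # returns 35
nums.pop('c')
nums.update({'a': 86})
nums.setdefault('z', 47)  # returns 47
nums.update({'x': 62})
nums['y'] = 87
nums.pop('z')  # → 47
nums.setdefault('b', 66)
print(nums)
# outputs {'y': 87, 'a': 86, 'x': 62, 'b': 66}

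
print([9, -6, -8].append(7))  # None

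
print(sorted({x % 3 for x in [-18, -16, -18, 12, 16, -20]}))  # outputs [0, 1, 2]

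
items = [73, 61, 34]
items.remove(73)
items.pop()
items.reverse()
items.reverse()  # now [61]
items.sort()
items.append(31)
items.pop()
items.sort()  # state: [61]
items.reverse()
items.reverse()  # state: [61]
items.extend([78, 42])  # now [61, 78, 42]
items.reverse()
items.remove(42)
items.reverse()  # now [61, 78]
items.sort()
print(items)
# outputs [61, 78]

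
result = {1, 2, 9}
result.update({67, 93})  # {1, 2, 9, 67, 93}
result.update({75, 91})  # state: {1, 2, 9, 67, 75, 91, 93}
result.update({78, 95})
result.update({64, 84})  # {1, 2, 9, 64, 67, 75, 78, 84, 91, 93, 95}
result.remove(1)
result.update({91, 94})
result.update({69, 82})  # {2, 9, 64, 67, 69, 75, 78, 82, 84, 91, 93, 94, 95}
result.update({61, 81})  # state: {2, 9, 61, 64, 67, 69, 75, 78, 81, 82, 84, 91, 93, 94, 95}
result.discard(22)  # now {2, 9, 61, 64, 67, 69, 75, 78, 81, 82, 84, 91, 93, 94, 95}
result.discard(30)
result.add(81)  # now {2, 9, 61, 64, 67, 69, 75, 78, 81, 82, 84, 91, 93, 94, 95}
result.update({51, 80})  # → {2, 9, 51, 61, 64, 67, 69, 75, 78, 80, 81, 82, 84, 91, 93, 94, 95}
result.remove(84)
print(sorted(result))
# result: [2, 9, 51, 61, 64, 67, 69, 75, 78, 80, 81, 82, 91, 93, 94, 95]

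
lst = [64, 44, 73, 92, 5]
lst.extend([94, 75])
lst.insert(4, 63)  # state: [64, 44, 73, 92, 63, 5, 94, 75]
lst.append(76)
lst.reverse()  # [76, 75, 94, 5, 63, 92, 73, 44, 64]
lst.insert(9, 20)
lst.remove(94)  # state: [76, 75, 5, 63, 92, 73, 44, 64, 20]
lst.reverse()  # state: [20, 64, 44, 73, 92, 63, 5, 75, 76]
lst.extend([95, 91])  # [20, 64, 44, 73, 92, 63, 5, 75, 76, 95, 91]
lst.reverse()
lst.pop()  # 20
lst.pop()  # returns 64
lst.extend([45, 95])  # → [91, 95, 76, 75, 5, 63, 92, 73, 44, 45, 95]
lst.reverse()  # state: [95, 45, 44, 73, 92, 63, 5, 75, 76, 95, 91]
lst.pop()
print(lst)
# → [95, 45, 44, 73, 92, 63, 5, 75, 76, 95]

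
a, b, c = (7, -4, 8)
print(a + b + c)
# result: 11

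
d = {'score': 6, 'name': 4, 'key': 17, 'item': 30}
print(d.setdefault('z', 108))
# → 108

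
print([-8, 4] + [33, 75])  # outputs [-8, 4, 33, 75]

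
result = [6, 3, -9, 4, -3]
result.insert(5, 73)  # [6, 3, -9, 4, -3, 73]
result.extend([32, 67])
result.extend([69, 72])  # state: [6, 3, -9, 4, -3, 73, 32, 67, 69, 72]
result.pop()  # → 72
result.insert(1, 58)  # [6, 58, 3, -9, 4, -3, 73, 32, 67, 69]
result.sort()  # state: [-9, -3, 3, 4, 6, 32, 58, 67, 69, 73]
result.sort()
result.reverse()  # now [73, 69, 67, 58, 32, 6, 4, 3, -3, -9]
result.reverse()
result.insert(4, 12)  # [-9, -3, 3, 4, 12, 6, 32, 58, 67, 69, 73]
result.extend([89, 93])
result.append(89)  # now [-9, -3, 3, 4, 12, 6, 32, 58, 67, 69, 73, 89, 93, 89]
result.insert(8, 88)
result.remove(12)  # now [-9, -3, 3, 4, 6, 32, 58, 88, 67, 69, 73, 89, 93, 89]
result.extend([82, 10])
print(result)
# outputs [-9, -3, 3, 4, 6, 32, 58, 88, 67, 69, 73, 89, 93, 89, 82, 10]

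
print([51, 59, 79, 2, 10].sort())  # None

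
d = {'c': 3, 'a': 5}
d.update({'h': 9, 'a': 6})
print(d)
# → {'c': 3, 'a': 6, 'h': 9}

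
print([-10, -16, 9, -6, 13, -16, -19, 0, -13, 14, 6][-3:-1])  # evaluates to [-13, 14]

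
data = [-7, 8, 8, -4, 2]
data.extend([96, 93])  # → [-7, 8, 8, -4, 2, 96, 93]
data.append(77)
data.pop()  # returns 77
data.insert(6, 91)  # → [-7, 8, 8, -4, 2, 96, 91, 93]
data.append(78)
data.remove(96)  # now [-7, 8, 8, -4, 2, 91, 93, 78]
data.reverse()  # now [78, 93, 91, 2, -4, 8, 8, -7]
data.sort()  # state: [-7, -4, 2, 8, 8, 78, 91, 93]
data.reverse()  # [93, 91, 78, 8, 8, 2, -4, -7]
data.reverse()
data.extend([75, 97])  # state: [-7, -4, 2, 8, 8, 78, 91, 93, 75, 97]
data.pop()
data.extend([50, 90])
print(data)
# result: [-7, -4, 2, 8, 8, 78, 91, 93, 75, 50, 90]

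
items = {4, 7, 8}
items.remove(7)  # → {4, 8}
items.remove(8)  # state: {4}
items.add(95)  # {4, 95}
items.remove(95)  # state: {4}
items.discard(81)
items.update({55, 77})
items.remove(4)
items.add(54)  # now {54, 55, 77}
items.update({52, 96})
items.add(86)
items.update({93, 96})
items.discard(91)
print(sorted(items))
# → [52, 54, 55, 77, 86, 93, 96]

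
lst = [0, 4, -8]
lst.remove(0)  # [4, -8]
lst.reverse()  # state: [-8, 4]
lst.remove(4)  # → [-8]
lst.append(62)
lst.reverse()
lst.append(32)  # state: [62, -8, 32]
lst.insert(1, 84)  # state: [62, 84, -8, 32]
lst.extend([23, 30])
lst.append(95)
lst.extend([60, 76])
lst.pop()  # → 76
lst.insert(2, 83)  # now [62, 84, 83, -8, 32, 23, 30, 95, 60]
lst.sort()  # [-8, 23, 30, 32, 60, 62, 83, 84, 95]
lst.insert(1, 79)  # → [-8, 79, 23, 30, 32, 60, 62, 83, 84, 95]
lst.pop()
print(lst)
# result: [-8, 79, 23, 30, 32, 60, 62, 83, 84]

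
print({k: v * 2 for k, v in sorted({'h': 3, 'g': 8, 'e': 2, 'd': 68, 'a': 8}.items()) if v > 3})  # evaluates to {'a': 16, 'd': 136, 'g': 16}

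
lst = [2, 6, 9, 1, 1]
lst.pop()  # 1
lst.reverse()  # [1, 9, 6, 2]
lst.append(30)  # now [1, 9, 6, 2, 30]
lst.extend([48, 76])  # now [1, 9, 6, 2, 30, 48, 76]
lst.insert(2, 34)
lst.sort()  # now [1, 2, 6, 9, 30, 34, 48, 76]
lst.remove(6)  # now [1, 2, 9, 30, 34, 48, 76]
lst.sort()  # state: [1, 2, 9, 30, 34, 48, 76]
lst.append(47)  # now [1, 2, 9, 30, 34, 48, 76, 47]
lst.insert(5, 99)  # [1, 2, 9, 30, 34, 99, 48, 76, 47]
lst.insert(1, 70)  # [1, 70, 2, 9, 30, 34, 99, 48, 76, 47]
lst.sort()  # [1, 2, 9, 30, 34, 47, 48, 70, 76, 99]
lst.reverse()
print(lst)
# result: [99, 76, 70, 48, 47, 34, 30, 9, 2, 1]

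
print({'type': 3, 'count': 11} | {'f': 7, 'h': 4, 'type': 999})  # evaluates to {'type': 999, 'count': 11, 'f': 7, 'h': 4}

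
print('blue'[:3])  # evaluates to blu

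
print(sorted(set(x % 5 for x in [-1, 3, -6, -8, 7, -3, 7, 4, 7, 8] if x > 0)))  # [2, 3, 4]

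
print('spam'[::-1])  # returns maps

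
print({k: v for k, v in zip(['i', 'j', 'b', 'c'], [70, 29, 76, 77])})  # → {'i': 70, 'j': 29, 'b': 76, 'c': 77}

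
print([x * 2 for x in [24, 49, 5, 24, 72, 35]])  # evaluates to [48, 98, 10, 48, 144, 70]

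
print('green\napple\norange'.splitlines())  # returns ['green', 'apple', 'orange']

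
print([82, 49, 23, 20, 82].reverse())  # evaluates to None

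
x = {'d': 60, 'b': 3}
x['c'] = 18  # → {'d': 60, 'b': 3, 'c': 18}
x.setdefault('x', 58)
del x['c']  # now {'d': 60, 'b': 3, 'x': 58}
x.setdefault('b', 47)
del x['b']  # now {'d': 60, 'x': 58}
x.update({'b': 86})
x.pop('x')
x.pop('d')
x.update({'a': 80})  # {'b': 86, 'a': 80}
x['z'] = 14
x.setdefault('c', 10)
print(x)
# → {'b': 86, 'a': 80, 'z': 14, 'c': 10}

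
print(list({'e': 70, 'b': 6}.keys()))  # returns ['e', 'b']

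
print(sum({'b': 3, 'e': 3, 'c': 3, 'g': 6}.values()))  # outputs 15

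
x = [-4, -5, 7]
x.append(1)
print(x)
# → [-4, -5, 7, 1]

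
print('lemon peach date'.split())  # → ['lemon', 'peach', 'date']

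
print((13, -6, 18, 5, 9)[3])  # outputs 5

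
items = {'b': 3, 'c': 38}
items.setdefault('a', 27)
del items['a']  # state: {'b': 3, 'c': 38}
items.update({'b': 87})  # {'b': 87, 'c': 38}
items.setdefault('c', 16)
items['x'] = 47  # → {'b': 87, 'c': 38, 'x': 47}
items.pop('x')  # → 47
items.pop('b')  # 87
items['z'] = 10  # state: {'c': 38, 'z': 10}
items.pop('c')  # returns 38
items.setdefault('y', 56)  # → 56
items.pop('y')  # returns 56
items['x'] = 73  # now {'z': 10, 'x': 73}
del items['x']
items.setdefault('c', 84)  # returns 84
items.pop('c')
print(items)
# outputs {'z': 10}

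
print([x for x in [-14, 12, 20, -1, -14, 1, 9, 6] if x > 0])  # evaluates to [12, 20, 1, 9, 6]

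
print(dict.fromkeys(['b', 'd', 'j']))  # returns {'b': None, 'd': None, 'j': None}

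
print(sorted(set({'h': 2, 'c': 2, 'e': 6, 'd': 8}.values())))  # [2, 6, 8]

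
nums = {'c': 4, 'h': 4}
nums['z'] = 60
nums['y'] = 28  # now {'c': 4, 'h': 4, 'z': 60, 'y': 28}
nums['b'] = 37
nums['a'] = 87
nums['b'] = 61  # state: {'c': 4, 'h': 4, 'z': 60, 'y': 28, 'b': 61, 'a': 87}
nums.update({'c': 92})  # {'c': 92, 'h': 4, 'z': 60, 'y': 28, 'b': 61, 'a': 87}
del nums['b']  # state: {'c': 92, 'h': 4, 'z': 60, 'y': 28, 'a': 87}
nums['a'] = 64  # {'c': 92, 'h': 4, 'z': 60, 'y': 28, 'a': 64}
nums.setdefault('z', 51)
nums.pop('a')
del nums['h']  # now {'c': 92, 'z': 60, 'y': 28}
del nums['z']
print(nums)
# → {'c': 92, 'y': 28}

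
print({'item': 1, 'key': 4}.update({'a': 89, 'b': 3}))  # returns None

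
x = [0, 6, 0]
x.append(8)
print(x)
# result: [0, 6, 0, 8]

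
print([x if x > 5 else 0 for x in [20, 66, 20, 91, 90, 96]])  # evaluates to [20, 66, 20, 91, 90, 96]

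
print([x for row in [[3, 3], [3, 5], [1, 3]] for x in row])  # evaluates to [3, 3, 3, 5, 1, 3]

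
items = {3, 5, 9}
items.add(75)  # {3, 5, 9, 75}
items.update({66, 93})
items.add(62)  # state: {3, 5, 9, 62, 66, 75, 93}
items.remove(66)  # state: {3, 5, 9, 62, 75, 93}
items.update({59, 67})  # {3, 5, 9, 59, 62, 67, 75, 93}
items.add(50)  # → {3, 5, 9, 50, 59, 62, 67, 75, 93}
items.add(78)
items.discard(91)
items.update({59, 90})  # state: {3, 5, 9, 50, 59, 62, 67, 75, 78, 90, 93}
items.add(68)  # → {3, 5, 9, 50, 59, 62, 67, 68, 75, 78, 90, 93}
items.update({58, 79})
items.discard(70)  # {3, 5, 9, 50, 58, 59, 62, 67, 68, 75, 78, 79, 90, 93}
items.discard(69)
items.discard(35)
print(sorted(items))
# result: [3, 5, 9, 50, 58, 59, 62, 67, 68, 75, 78, 79, 90, 93]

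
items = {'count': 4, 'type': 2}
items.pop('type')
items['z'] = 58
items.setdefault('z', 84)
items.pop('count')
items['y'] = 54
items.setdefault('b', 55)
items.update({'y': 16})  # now {'z': 58, 'y': 16, 'b': 55}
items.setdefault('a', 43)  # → 43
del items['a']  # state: {'z': 58, 'y': 16, 'b': 55}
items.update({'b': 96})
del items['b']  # {'z': 58, 'y': 16}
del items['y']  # {'z': 58}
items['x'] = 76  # {'z': 58, 'x': 76}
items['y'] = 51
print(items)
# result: {'z': 58, 'x': 76, 'y': 51}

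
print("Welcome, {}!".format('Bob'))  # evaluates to Welcome, Bob!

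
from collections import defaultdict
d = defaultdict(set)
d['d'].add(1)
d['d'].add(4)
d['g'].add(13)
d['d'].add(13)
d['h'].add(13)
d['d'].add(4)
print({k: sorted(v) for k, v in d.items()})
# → {'d': [1, 4, 13], 'g': [13], 'h': [13]}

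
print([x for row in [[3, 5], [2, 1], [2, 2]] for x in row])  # [3, 5, 2, 1, 2, 2]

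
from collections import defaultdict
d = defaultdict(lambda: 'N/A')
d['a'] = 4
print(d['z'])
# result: N/A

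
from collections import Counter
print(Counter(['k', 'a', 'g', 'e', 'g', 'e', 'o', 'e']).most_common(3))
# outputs [('e', 3), ('g', 2), ('k', 1)]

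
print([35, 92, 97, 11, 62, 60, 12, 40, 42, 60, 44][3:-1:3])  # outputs [11, 12, 60]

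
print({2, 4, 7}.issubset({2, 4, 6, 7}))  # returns True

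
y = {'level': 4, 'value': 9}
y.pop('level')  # 4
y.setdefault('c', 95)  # 95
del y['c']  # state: {'value': 9}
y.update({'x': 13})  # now {'value': 9, 'x': 13}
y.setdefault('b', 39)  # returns 39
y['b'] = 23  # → {'value': 9, 'x': 13, 'b': 23}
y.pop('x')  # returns 13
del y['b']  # {'value': 9}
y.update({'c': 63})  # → {'value': 9, 'c': 63}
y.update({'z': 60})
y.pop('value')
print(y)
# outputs {'c': 63, 'z': 60}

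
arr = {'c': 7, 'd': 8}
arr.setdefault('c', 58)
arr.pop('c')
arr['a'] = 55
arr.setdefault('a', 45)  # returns 55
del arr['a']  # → {'d': 8}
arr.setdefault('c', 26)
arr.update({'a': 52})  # {'d': 8, 'c': 26, 'a': 52}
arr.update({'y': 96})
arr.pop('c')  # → 26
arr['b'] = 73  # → {'d': 8, 'a': 52, 'y': 96, 'b': 73}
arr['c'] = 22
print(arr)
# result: {'d': 8, 'a': 52, 'y': 96, 'b': 73, 'c': 22}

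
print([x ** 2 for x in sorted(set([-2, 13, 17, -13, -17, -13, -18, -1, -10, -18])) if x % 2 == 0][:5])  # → [324, 100, 4]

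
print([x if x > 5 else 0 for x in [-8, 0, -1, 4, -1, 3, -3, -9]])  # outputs [0, 0, 0, 0, 0, 0, 0, 0]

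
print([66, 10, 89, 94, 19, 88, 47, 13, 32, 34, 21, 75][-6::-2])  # [47, 19, 89, 66]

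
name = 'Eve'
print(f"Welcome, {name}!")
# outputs Welcome, Eve!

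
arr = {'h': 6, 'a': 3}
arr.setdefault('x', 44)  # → 44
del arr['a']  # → {'h': 6, 'x': 44}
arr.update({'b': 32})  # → {'h': 6, 'x': 44, 'b': 32}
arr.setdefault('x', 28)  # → 44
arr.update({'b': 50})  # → {'h': 6, 'x': 44, 'b': 50}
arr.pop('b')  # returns 50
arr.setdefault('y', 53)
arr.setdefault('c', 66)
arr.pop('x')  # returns 44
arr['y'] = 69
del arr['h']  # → {'y': 69, 'c': 66}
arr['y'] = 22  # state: {'y': 22, 'c': 66}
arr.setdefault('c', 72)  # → 66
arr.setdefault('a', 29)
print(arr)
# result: {'y': 22, 'c': 66, 'a': 29}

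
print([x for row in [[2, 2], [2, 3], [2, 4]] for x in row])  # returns [2, 2, 2, 3, 2, 4]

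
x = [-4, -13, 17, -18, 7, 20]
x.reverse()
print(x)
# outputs [20, 7, -18, 17, -13, -4]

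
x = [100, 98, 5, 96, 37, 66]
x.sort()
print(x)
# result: [5, 37, 66, 96, 98, 100]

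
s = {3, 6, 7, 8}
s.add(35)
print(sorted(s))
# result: [3, 6, 7, 8, 35]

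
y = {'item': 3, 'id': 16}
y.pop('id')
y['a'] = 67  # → {'item': 3, 'a': 67}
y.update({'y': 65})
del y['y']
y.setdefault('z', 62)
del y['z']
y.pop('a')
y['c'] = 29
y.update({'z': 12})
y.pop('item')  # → 3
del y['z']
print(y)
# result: {'c': 29}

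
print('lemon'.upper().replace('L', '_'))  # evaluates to _EMON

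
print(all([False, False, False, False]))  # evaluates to False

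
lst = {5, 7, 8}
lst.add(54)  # {5, 7, 8, 54}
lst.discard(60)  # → {5, 7, 8, 54}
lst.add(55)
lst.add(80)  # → {5, 7, 8, 54, 55, 80}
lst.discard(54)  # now {5, 7, 8, 55, 80}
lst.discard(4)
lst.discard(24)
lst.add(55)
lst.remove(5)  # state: {7, 8, 55, 80}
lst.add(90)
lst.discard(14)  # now {7, 8, 55, 80, 90}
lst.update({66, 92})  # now {7, 8, 55, 66, 80, 90, 92}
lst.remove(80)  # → {7, 8, 55, 66, 90, 92}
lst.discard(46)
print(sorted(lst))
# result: [7, 8, 55, 66, 90, 92]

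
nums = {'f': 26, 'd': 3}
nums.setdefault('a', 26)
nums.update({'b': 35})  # {'f': 26, 'd': 3, 'a': 26, 'b': 35}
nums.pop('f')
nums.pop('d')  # 3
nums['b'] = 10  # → {'a': 26, 'b': 10}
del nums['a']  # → {'b': 10}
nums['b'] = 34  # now {'b': 34}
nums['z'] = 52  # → {'b': 34, 'z': 52}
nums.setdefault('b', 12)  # 34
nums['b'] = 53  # {'b': 53, 'z': 52}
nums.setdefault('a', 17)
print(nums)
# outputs {'b': 53, 'z': 52, 'a': 17}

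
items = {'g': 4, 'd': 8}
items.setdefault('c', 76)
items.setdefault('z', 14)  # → 14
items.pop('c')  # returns 76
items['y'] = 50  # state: {'g': 4, 'd': 8, 'z': 14, 'y': 50}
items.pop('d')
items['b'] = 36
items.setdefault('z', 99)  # 14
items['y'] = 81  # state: {'g': 4, 'z': 14, 'y': 81, 'b': 36}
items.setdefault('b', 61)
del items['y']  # {'g': 4, 'z': 14, 'b': 36}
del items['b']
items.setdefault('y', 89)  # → 89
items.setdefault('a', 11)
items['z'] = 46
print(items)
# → {'g': 4, 'z': 46, 'y': 89, 'a': 11}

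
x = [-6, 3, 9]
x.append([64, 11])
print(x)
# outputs [-6, 3, 9, [64, 11]]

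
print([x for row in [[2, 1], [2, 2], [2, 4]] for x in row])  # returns [2, 1, 2, 2, 2, 4]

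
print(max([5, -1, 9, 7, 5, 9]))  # 9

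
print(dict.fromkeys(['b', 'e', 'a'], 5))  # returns {'b': 5, 'e': 5, 'a': 5}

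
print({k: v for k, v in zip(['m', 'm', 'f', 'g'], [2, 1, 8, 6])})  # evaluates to {'m': 1, 'f': 8, 'g': 6}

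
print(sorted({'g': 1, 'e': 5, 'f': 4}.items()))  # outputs [('e', 5), ('f', 4), ('g', 1)]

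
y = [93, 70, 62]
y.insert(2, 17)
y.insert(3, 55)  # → [93, 70, 17, 55, 62]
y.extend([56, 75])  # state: [93, 70, 17, 55, 62, 56, 75]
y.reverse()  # [75, 56, 62, 55, 17, 70, 93]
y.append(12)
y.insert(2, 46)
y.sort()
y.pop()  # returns 93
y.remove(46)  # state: [12, 17, 55, 56, 62, 70, 75]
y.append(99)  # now [12, 17, 55, 56, 62, 70, 75, 99]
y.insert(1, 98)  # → [12, 98, 17, 55, 56, 62, 70, 75, 99]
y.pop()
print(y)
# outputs [12, 98, 17, 55, 56, 62, 70, 75]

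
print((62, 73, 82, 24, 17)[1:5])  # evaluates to (73, 82, 24, 17)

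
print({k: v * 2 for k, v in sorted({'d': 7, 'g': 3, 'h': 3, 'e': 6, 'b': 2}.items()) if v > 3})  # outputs {'d': 14, 'e': 12}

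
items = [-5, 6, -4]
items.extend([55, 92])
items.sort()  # [-5, -4, 6, 55, 92]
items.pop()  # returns 92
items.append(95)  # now [-5, -4, 6, 55, 95]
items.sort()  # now [-5, -4, 6, 55, 95]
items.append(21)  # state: [-5, -4, 6, 55, 95, 21]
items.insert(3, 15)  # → [-5, -4, 6, 15, 55, 95, 21]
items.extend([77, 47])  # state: [-5, -4, 6, 15, 55, 95, 21, 77, 47]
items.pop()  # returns 47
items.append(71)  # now [-5, -4, 6, 15, 55, 95, 21, 77, 71]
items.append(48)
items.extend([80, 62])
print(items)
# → [-5, -4, 6, 15, 55, 95, 21, 77, 71, 48, 80, 62]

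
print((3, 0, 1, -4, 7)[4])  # 7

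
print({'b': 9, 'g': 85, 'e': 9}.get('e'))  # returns 9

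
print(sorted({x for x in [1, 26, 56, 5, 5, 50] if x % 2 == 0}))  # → [26, 50, 56]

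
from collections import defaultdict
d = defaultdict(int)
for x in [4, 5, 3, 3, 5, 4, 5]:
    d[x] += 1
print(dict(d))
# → {4: 2, 5: 3, 3: 2}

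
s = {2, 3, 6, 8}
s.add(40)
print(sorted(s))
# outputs [2, 3, 6, 8, 40]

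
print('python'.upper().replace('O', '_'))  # PYTH_N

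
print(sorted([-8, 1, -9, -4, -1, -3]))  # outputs [-9, -8, -4, -3, -1, 1]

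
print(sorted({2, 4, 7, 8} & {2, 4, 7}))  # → [2, 4, 7]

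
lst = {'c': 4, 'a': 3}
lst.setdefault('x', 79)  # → 79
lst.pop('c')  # 4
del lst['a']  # {'x': 79}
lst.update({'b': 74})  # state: {'x': 79, 'b': 74}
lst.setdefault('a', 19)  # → 19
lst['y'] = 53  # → {'x': 79, 'b': 74, 'a': 19, 'y': 53}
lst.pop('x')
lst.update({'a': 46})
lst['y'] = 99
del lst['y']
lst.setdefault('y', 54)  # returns 54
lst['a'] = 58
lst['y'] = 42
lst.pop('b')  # 74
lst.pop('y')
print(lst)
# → {'a': 58}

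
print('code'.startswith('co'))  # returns True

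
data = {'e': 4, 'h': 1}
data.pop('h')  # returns 1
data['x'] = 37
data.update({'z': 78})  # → {'e': 4, 'x': 37, 'z': 78}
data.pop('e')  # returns 4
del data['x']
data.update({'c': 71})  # {'z': 78, 'c': 71}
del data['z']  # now {'c': 71}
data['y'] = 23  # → {'c': 71, 'y': 23}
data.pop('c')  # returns 71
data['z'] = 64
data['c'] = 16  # {'y': 23, 'z': 64, 'c': 16}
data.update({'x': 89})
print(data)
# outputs {'y': 23, 'z': 64, 'c': 16, 'x': 89}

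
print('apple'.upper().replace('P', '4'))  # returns A44LE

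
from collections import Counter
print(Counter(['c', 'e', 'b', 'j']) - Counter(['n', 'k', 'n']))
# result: Counter({'c': 1, 'e': 1, 'b': 1, 'j': 1})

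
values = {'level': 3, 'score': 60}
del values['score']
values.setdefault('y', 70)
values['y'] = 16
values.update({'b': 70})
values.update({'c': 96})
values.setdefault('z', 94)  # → 94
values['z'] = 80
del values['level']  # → {'y': 16, 'b': 70, 'c': 96, 'z': 80}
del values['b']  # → {'y': 16, 'c': 96, 'z': 80}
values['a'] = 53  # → {'y': 16, 'c': 96, 'z': 80, 'a': 53}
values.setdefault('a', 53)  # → 53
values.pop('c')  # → 96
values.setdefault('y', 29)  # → 16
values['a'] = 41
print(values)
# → {'y': 16, 'z': 80, 'a': 41}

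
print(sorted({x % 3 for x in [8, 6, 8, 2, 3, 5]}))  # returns [0, 2]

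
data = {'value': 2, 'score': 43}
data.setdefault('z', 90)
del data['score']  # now {'value': 2, 'z': 90}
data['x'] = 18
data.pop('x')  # 18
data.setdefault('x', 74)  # 74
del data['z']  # {'value': 2, 'x': 74}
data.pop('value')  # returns 2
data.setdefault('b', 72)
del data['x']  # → {'b': 72}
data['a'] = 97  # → {'b': 72, 'a': 97}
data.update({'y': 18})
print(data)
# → {'b': 72, 'a': 97, 'y': 18}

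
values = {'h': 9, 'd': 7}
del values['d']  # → {'h': 9}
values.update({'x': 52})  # {'h': 9, 'x': 52}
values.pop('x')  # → 52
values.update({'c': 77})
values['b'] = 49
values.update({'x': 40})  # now {'h': 9, 'c': 77, 'b': 49, 'x': 40}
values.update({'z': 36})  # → {'h': 9, 'c': 77, 'b': 49, 'x': 40, 'z': 36}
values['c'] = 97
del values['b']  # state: {'h': 9, 'c': 97, 'x': 40, 'z': 36}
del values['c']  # {'h': 9, 'x': 40, 'z': 36}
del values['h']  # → {'x': 40, 'z': 36}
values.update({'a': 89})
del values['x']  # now {'z': 36, 'a': 89}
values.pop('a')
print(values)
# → {'z': 36}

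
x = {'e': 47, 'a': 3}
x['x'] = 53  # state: {'e': 47, 'a': 3, 'x': 53}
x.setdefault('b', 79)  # 79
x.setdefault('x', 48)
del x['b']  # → {'e': 47, 'a': 3, 'x': 53}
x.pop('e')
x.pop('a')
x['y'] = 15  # {'x': 53, 'y': 15}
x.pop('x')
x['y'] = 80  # {'y': 80}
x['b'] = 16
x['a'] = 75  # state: {'y': 80, 'b': 16, 'a': 75}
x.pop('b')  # 16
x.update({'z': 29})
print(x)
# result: {'y': 80, 'a': 75, 'z': 29}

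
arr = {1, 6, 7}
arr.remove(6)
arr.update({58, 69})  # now {1, 7, 58, 69}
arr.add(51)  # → {1, 7, 51, 58, 69}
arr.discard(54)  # {1, 7, 51, 58, 69}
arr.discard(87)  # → {1, 7, 51, 58, 69}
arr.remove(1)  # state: {7, 51, 58, 69}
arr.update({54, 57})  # {7, 51, 54, 57, 58, 69}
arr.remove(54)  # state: {7, 51, 57, 58, 69}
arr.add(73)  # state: {7, 51, 57, 58, 69, 73}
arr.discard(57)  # {7, 51, 58, 69, 73}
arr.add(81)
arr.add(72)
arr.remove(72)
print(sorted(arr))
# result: [7, 51, 58, 69, 73, 81]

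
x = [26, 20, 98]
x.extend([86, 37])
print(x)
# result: [26, 20, 98, 86, 37]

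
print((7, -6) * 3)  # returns (7, -6, 7, -6, 7, -6)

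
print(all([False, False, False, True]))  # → False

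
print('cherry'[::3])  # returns cr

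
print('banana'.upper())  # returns BANANA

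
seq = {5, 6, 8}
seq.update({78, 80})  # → {5, 6, 8, 78, 80}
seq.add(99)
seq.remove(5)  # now {6, 8, 78, 80, 99}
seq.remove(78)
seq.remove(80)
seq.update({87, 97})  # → {6, 8, 87, 97, 99}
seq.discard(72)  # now {6, 8, 87, 97, 99}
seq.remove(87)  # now {6, 8, 97, 99}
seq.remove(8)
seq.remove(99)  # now {6, 97}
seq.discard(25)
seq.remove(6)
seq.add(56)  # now {56, 97}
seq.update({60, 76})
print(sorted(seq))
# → [56, 60, 76, 97]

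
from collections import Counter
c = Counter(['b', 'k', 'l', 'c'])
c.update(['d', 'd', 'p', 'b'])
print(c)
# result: Counter({'b': 2, 'd': 2, 'k': 1, 'l': 1, 'c': 1, 'p': 1})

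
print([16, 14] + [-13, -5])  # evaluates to [16, 14, -13, -5]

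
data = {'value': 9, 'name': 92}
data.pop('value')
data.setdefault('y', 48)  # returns 48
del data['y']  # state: {'name': 92}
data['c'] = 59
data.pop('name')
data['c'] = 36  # {'c': 36}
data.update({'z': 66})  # {'c': 36, 'z': 66}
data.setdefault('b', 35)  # 35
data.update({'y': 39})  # {'c': 36, 'z': 66, 'b': 35, 'y': 39}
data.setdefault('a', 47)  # 47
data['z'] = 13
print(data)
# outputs {'c': 36, 'z': 13, 'b': 35, 'y': 39, 'a': 47}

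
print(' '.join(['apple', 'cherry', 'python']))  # apple cherry python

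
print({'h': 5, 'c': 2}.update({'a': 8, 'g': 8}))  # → None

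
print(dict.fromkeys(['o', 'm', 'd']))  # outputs {'o': None, 'm': None, 'd': None}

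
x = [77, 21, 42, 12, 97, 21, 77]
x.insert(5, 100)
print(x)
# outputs [77, 21, 42, 12, 97, 100, 21, 77]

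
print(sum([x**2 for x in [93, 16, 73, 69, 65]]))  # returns 23220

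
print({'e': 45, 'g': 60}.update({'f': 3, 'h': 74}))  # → None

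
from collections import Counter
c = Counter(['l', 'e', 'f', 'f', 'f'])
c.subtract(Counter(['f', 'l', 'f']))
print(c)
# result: Counter({'e': 1, 'f': 1, 'l': 0})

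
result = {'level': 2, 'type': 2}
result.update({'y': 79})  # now {'level': 2, 'type': 2, 'y': 79}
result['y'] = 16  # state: {'level': 2, 'type': 2, 'y': 16}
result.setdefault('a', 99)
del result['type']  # {'level': 2, 'y': 16, 'a': 99}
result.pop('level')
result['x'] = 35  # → {'y': 16, 'a': 99, 'x': 35}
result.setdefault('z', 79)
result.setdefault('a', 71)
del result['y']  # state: {'a': 99, 'x': 35, 'z': 79}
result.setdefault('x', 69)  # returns 35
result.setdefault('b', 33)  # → 33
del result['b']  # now {'a': 99, 'x': 35, 'z': 79}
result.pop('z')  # 79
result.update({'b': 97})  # {'a': 99, 'x': 35, 'b': 97}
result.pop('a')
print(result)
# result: {'x': 35, 'b': 97}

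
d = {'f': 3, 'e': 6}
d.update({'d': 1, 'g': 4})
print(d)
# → {'f': 3, 'e': 6, 'd': 1, 'g': 4}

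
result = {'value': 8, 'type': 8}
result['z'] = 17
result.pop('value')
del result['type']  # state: {'z': 17}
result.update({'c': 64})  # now {'z': 17, 'c': 64}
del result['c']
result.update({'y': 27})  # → {'z': 17, 'y': 27}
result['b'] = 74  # {'z': 17, 'y': 27, 'b': 74}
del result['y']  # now {'z': 17, 'b': 74}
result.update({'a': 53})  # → {'z': 17, 'b': 74, 'a': 53}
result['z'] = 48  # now {'z': 48, 'b': 74, 'a': 53}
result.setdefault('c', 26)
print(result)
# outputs {'z': 48, 'b': 74, 'a': 53, 'c': 26}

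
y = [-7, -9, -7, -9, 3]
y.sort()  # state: [-9, -9, -7, -7, 3]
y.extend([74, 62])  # [-9, -9, -7, -7, 3, 74, 62]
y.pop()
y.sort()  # [-9, -9, -7, -7, 3, 74]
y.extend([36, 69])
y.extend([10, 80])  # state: [-9, -9, -7, -7, 3, 74, 36, 69, 10, 80]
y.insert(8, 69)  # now [-9, -9, -7, -7, 3, 74, 36, 69, 69, 10, 80]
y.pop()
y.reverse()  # [10, 69, 69, 36, 74, 3, -7, -7, -9, -9]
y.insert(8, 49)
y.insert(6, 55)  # [10, 69, 69, 36, 74, 3, 55, -7, -7, 49, -9, -9]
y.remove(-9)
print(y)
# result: [10, 69, 69, 36, 74, 3, 55, -7, -7, 49, -9]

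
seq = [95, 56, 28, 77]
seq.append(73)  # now [95, 56, 28, 77, 73]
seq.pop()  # 73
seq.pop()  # 77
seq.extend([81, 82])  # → [95, 56, 28, 81, 82]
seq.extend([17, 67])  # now [95, 56, 28, 81, 82, 17, 67]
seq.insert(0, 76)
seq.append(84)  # [76, 95, 56, 28, 81, 82, 17, 67, 84]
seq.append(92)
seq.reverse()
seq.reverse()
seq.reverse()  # [92, 84, 67, 17, 82, 81, 28, 56, 95, 76]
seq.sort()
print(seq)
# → [17, 28, 56, 67, 76, 81, 82, 84, 92, 95]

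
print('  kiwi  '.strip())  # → kiwi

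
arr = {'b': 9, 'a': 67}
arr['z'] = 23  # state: {'b': 9, 'a': 67, 'z': 23}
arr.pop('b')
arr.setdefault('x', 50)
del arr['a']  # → {'z': 23, 'x': 50}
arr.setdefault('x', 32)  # 50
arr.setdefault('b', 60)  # 60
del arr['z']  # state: {'x': 50, 'b': 60}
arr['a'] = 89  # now {'x': 50, 'b': 60, 'a': 89}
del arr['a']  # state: {'x': 50, 'b': 60}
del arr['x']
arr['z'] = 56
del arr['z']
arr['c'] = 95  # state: {'b': 60, 'c': 95}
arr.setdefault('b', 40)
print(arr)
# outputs {'b': 60, 'c': 95}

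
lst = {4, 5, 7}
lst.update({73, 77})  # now {4, 5, 7, 73, 77}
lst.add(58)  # {4, 5, 7, 58, 73, 77}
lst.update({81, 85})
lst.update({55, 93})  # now {4, 5, 7, 55, 58, 73, 77, 81, 85, 93}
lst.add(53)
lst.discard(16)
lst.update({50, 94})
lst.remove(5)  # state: {4, 7, 50, 53, 55, 58, 73, 77, 81, 85, 93, 94}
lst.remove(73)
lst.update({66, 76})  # {4, 7, 50, 53, 55, 58, 66, 76, 77, 81, 85, 93, 94}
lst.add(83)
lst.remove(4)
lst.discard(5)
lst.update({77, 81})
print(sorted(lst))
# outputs [7, 50, 53, 55, 58, 66, 76, 77, 81, 83, 85, 93, 94]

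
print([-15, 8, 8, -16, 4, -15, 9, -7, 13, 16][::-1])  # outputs [16, 13, -7, 9, -15, 4, -16, 8, 8, -15]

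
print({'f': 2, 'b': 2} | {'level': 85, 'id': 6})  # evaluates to {'f': 2, 'b': 2, 'level': 85, 'id': 6}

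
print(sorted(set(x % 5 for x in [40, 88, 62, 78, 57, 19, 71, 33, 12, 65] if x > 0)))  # [0, 1, 2, 3, 4]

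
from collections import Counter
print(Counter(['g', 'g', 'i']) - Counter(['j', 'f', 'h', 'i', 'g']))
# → Counter({'g': 1})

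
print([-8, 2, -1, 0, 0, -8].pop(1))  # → 2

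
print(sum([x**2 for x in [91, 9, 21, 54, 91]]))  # 20000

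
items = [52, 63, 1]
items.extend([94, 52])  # [52, 63, 1, 94, 52]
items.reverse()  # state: [52, 94, 1, 63, 52]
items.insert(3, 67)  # [52, 94, 1, 67, 63, 52]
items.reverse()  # [52, 63, 67, 1, 94, 52]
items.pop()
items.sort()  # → [1, 52, 63, 67, 94]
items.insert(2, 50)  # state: [1, 52, 50, 63, 67, 94]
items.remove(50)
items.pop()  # 94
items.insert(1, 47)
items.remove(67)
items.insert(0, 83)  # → [83, 1, 47, 52, 63]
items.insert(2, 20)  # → [83, 1, 20, 47, 52, 63]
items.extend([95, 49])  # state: [83, 1, 20, 47, 52, 63, 95, 49]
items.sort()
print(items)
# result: [1, 20, 47, 49, 52, 63, 83, 95]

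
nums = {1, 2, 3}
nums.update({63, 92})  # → {1, 2, 3, 63, 92}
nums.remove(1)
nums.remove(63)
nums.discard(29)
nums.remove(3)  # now {2, 92}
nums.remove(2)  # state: {92}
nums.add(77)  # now {77, 92}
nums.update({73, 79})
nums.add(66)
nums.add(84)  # {66, 73, 77, 79, 84, 92}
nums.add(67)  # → {66, 67, 73, 77, 79, 84, 92}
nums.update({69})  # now {66, 67, 69, 73, 77, 79, 84, 92}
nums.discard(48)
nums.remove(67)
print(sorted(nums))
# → [66, 69, 73, 77, 79, 84, 92]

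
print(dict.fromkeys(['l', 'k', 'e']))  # {'l': None, 'k': None, 'e': None}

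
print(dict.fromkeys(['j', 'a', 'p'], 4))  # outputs {'j': 4, 'a': 4, 'p': 4}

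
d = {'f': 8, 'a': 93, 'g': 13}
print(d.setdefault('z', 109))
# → 109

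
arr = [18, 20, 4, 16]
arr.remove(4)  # [18, 20, 16]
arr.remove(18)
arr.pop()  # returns 16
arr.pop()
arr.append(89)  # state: [89]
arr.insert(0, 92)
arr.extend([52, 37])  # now [92, 89, 52, 37]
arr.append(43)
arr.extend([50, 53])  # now [92, 89, 52, 37, 43, 50, 53]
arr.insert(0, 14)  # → [14, 92, 89, 52, 37, 43, 50, 53]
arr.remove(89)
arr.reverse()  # [53, 50, 43, 37, 52, 92, 14]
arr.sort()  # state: [14, 37, 43, 50, 52, 53, 92]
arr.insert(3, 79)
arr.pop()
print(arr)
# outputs [14, 37, 43, 79, 50, 52, 53]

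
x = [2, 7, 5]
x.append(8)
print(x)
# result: [2, 7, 5, 8]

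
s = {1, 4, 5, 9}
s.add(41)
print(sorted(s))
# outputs [1, 4, 5, 9, 41]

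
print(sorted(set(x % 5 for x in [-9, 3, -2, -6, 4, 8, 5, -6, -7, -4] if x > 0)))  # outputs [0, 3, 4]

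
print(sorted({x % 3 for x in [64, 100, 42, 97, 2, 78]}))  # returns [0, 1, 2]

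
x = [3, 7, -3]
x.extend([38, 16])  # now [3, 7, -3, 38, 16]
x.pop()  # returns 16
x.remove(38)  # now [3, 7, -3]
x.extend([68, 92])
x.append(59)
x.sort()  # [-3, 3, 7, 59, 68, 92]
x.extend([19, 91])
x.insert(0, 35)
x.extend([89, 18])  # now [35, -3, 3, 7, 59, 68, 92, 19, 91, 89, 18]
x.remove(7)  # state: [35, -3, 3, 59, 68, 92, 19, 91, 89, 18]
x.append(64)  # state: [35, -3, 3, 59, 68, 92, 19, 91, 89, 18, 64]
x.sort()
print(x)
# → [-3, 3, 18, 19, 35, 59, 64, 68, 89, 91, 92]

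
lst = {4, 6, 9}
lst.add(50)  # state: {4, 6, 9, 50}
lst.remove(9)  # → {4, 6, 50}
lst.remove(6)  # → {4, 50}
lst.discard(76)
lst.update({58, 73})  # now {4, 50, 58, 73}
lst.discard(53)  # {4, 50, 58, 73}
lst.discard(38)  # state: {4, 50, 58, 73}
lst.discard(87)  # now {4, 50, 58, 73}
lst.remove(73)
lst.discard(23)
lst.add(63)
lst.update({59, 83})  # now {4, 50, 58, 59, 63, 83}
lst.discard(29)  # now {4, 50, 58, 59, 63, 83}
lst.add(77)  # {4, 50, 58, 59, 63, 77, 83}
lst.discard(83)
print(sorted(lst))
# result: [4, 50, 58, 59, 63, 77]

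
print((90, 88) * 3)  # (90, 88, 90, 88, 90, 88)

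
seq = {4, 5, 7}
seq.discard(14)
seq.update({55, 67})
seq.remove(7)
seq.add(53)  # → {4, 5, 53, 55, 67}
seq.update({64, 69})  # {4, 5, 53, 55, 64, 67, 69}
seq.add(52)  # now {4, 5, 52, 53, 55, 64, 67, 69}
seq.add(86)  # {4, 5, 52, 53, 55, 64, 67, 69, 86}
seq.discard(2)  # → {4, 5, 52, 53, 55, 64, 67, 69, 86}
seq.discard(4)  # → {5, 52, 53, 55, 64, 67, 69, 86}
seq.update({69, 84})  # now {5, 52, 53, 55, 64, 67, 69, 84, 86}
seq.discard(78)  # {5, 52, 53, 55, 64, 67, 69, 84, 86}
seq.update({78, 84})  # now {5, 52, 53, 55, 64, 67, 69, 78, 84, 86}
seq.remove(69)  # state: {5, 52, 53, 55, 64, 67, 78, 84, 86}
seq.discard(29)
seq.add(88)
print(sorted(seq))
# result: [5, 52, 53, 55, 64, 67, 78, 84, 86, 88]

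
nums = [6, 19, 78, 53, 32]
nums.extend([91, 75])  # [6, 19, 78, 53, 32, 91, 75]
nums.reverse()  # [75, 91, 32, 53, 78, 19, 6]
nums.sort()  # [6, 19, 32, 53, 75, 78, 91]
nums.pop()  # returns 91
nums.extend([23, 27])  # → [6, 19, 32, 53, 75, 78, 23, 27]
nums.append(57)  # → [6, 19, 32, 53, 75, 78, 23, 27, 57]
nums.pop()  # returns 57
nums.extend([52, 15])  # [6, 19, 32, 53, 75, 78, 23, 27, 52, 15]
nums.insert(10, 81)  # [6, 19, 32, 53, 75, 78, 23, 27, 52, 15, 81]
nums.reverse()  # [81, 15, 52, 27, 23, 78, 75, 53, 32, 19, 6]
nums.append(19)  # [81, 15, 52, 27, 23, 78, 75, 53, 32, 19, 6, 19]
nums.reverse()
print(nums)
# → [19, 6, 19, 32, 53, 75, 78, 23, 27, 52, 15, 81]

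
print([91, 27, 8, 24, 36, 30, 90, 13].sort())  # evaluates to None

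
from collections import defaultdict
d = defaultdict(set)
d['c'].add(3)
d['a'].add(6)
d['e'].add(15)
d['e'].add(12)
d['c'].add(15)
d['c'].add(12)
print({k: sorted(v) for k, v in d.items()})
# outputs {'c': [3, 12, 15], 'a': [6], 'e': [12, 15]}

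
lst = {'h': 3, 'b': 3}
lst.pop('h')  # 3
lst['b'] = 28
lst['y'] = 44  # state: {'b': 28, 'y': 44}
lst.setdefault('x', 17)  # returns 17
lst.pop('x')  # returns 17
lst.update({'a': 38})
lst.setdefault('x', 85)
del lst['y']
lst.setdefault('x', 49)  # 85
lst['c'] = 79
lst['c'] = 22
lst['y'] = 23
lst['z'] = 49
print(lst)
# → {'b': 28, 'a': 38, 'x': 85, 'c': 22, 'y': 23, 'z': 49}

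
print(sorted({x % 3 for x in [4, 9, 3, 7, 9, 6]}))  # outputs [0, 1]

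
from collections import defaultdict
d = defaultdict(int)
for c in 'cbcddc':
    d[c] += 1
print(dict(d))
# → {'c': 3, 'b': 1, 'd': 2}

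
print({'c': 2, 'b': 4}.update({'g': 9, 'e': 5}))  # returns None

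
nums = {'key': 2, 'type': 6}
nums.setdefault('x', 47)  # 47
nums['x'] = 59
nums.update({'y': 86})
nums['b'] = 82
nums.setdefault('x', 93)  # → 59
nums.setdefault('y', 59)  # 86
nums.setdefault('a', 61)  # 61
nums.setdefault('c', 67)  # 67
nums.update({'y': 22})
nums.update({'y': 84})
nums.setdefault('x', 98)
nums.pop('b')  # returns 82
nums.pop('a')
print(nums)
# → {'key': 2, 'type': 6, 'x': 59, 'y': 84, 'c': 67}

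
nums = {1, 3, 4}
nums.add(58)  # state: {1, 3, 4, 58}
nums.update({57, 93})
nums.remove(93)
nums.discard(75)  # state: {1, 3, 4, 57, 58}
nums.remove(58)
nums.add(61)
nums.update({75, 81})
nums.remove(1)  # {3, 4, 57, 61, 75, 81}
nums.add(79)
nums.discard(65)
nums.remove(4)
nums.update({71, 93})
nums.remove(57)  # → {3, 61, 71, 75, 79, 81, 93}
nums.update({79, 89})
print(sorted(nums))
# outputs [3, 61, 71, 75, 79, 81, 89, 93]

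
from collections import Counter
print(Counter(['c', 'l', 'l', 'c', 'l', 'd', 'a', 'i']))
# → Counter({'l': 3, 'c': 2, 'd': 1, 'a': 1, 'i': 1})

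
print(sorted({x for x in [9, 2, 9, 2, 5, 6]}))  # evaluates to [2, 5, 6, 9]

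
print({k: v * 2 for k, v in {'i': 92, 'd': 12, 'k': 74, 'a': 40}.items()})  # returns {'i': 184, 'd': 24, 'k': 148, 'a': 80}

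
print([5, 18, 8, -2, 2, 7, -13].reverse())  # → None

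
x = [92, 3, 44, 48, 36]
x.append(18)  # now [92, 3, 44, 48, 36, 18]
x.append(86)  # [92, 3, 44, 48, 36, 18, 86]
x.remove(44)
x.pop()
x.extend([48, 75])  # [92, 3, 48, 36, 18, 48, 75]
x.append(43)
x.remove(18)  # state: [92, 3, 48, 36, 48, 75, 43]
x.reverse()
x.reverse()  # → [92, 3, 48, 36, 48, 75, 43]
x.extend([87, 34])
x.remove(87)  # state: [92, 3, 48, 36, 48, 75, 43, 34]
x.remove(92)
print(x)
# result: [3, 48, 36, 48, 75, 43, 34]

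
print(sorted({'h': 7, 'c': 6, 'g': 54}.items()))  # [('c', 6), ('g', 54), ('h', 7)]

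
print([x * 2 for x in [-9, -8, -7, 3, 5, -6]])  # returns [-18, -16, -14, 6, 10, -12]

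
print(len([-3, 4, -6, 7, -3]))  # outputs 5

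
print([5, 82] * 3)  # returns [5, 82, 5, 82, 5, 82]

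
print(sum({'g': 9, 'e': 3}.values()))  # 12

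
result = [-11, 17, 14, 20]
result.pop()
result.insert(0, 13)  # [13, -11, 17, 14]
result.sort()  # [-11, 13, 14, 17]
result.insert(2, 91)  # [-11, 13, 91, 14, 17]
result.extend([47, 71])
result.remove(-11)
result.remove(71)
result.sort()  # [13, 14, 17, 47, 91]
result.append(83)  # [13, 14, 17, 47, 91, 83]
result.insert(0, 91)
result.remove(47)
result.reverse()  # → [83, 91, 17, 14, 13, 91]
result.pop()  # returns 91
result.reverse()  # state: [13, 14, 17, 91, 83]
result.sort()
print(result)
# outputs [13, 14, 17, 83, 91]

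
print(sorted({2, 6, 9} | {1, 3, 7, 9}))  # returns [1, 2, 3, 6, 7, 9]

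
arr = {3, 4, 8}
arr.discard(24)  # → {3, 4, 8}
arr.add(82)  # {3, 4, 8, 82}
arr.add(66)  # {3, 4, 8, 66, 82}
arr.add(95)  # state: {3, 4, 8, 66, 82, 95}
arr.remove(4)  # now {3, 8, 66, 82, 95}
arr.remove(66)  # {3, 8, 82, 95}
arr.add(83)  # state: {3, 8, 82, 83, 95}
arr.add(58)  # {3, 8, 58, 82, 83, 95}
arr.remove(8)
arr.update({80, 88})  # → {3, 58, 80, 82, 83, 88, 95}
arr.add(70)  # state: {3, 58, 70, 80, 82, 83, 88, 95}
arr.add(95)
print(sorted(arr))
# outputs [3, 58, 70, 80, 82, 83, 88, 95]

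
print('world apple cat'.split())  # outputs ['world', 'apple', 'cat']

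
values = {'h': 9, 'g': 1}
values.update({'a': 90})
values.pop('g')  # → 1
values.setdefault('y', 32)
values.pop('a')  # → 90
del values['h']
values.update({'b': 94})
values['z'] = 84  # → {'y': 32, 'b': 94, 'z': 84}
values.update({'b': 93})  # {'y': 32, 'b': 93, 'z': 84}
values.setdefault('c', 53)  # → 53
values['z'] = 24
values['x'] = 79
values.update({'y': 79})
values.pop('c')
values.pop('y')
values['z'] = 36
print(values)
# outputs {'b': 93, 'z': 36, 'x': 79}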